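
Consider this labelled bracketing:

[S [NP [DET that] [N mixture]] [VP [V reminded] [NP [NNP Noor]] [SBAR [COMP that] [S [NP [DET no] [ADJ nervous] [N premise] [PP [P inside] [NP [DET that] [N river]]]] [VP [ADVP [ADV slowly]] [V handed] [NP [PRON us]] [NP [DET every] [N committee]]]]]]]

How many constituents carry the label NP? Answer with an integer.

Listing each NP by its span: [NP that mixture]; [NP Noor]; [NP no nervous premise inside that river]; [NP that river]; [NP us]; [NP every committee] — that makes 6.

6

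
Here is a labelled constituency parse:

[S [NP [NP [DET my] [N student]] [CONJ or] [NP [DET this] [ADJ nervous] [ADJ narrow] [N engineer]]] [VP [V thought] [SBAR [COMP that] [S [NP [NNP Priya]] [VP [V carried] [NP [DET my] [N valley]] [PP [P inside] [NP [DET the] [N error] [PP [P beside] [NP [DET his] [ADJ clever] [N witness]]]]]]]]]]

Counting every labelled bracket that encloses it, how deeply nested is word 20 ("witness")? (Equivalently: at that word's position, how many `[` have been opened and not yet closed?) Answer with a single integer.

10

Counting open brackets not yet closed at "witness": [S [VP [SBAR [S [VP [PP [NP [PP [NP [N = 10.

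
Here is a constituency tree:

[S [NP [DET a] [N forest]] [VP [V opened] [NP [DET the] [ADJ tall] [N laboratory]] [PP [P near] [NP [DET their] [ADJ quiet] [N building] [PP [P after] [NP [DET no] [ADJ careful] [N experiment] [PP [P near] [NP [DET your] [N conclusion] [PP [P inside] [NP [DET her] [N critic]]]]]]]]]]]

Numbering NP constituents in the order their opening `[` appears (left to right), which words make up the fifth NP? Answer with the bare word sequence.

your conclusion inside her critic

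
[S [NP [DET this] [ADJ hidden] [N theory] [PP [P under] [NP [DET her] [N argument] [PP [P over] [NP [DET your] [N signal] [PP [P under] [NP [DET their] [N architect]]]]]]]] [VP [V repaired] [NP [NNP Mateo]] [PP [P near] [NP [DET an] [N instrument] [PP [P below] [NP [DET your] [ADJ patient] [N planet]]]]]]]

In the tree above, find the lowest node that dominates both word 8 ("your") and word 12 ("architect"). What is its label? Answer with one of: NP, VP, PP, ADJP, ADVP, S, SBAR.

NP

Both words fall inside [NP your signal under their architect] (words 8–12), and no smaller constituent contains them both. Label: NP.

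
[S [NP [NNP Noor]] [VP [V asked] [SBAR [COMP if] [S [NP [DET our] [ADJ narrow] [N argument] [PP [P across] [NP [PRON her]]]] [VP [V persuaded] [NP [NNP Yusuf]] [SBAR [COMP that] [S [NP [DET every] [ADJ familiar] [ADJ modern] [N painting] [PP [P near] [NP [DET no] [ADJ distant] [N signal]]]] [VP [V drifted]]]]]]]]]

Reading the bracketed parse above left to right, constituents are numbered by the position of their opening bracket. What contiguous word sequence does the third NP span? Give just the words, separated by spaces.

her

The NP opening brackets appear, in order, over: "Noor"; "our narrow argument across her"; "her"; "Yusuf"; "every familiar modern painting near no distant signal"; "no distant signal". The third one spans "her".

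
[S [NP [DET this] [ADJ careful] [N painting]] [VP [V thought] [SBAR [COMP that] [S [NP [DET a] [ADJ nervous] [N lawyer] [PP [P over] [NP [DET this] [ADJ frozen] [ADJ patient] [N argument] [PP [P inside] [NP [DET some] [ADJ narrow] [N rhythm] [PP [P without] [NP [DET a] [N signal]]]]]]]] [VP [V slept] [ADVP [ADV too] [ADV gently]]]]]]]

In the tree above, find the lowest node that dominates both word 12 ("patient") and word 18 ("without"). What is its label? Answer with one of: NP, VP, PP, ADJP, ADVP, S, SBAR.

NP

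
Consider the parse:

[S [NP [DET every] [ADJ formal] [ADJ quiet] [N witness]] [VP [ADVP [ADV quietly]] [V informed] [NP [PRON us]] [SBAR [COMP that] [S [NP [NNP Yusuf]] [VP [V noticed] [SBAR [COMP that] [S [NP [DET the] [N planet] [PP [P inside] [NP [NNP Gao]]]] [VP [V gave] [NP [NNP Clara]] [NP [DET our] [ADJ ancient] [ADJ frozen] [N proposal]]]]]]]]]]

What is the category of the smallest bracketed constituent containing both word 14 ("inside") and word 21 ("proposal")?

S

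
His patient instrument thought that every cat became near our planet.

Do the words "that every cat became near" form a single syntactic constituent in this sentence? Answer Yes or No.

No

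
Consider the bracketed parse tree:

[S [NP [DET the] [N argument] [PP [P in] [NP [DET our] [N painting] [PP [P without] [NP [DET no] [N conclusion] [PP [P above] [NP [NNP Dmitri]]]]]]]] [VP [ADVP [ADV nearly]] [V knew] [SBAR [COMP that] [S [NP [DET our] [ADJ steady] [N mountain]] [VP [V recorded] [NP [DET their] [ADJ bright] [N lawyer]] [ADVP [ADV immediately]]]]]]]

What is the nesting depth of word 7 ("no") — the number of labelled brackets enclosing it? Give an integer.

7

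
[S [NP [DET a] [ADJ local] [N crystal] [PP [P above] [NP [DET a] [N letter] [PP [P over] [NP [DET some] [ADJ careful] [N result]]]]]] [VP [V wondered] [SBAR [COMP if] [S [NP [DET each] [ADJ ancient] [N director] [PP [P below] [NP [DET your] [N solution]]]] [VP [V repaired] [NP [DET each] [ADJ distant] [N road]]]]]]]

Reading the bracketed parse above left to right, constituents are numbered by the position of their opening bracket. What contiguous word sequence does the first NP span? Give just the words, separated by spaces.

Opening `[NP` markers occur at word positions 1, 5, 8, 13, 17, 20; the first of these opens the constituent [NP a local crystal above a letter over some careful result].

a local crystal above a letter over some careful result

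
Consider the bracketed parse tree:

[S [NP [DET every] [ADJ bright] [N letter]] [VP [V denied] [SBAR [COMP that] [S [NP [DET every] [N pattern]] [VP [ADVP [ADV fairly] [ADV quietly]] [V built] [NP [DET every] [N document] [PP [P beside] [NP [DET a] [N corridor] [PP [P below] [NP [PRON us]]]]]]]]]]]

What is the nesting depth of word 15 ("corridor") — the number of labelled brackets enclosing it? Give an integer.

9

The word sits inside N, which is inside NP, inside PP, inside NP, inside VP, inside S, inside SBAR, inside VP, inside S — 9 brackets in all.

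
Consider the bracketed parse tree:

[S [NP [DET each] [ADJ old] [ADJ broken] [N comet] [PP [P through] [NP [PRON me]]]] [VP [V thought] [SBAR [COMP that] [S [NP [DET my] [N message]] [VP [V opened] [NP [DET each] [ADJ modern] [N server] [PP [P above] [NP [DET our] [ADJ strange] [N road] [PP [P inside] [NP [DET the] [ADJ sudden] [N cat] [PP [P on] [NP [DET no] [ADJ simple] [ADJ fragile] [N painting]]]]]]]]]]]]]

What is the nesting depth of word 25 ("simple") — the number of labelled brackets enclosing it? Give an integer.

13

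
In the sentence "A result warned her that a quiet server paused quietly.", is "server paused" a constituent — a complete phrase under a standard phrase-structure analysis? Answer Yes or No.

The sequence begins inside the noun phrase "a quiet server" and ends inside the verb phrase "paused quietly"; it crosses a phrase boundary, so no single node in the tree spans exactly those words.

No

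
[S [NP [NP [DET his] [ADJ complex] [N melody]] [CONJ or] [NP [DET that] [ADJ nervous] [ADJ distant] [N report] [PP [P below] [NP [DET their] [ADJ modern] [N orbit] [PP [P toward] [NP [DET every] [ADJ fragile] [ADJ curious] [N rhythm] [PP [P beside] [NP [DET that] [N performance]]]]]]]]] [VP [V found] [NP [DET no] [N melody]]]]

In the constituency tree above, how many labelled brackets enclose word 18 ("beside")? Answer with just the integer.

9

Counting open brackets not yet closed at "beside": [S [NP [NP [PP [NP [PP [NP [PP [P = 9.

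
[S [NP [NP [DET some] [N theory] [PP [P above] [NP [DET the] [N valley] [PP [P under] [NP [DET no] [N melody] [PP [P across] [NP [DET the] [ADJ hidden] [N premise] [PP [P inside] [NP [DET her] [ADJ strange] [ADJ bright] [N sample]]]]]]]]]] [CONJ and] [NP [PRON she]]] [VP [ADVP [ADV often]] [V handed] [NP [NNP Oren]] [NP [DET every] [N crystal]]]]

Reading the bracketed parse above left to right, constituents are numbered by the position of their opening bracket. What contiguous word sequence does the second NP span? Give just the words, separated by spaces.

some theory above the valley under no melody across the hidden premise inside her strange bright sample

In left-to-right order the NP constituents are "some theory above the valley under no melody across the hidden premise inside her strange bright sample and she"; "some theory above the valley under no melody across the hidden premise inside her strange bright sample"; "the valley under no melody across the hidden premise inside her strange bright sample"; "no melody across the hidden premise inside her strange bright sample"; "the hidden premise inside her strange bright sample"; "her strange bright sample"; "she"; "Oren"; "every crystal". Number 2 is "some theory above the valley under no melody across the hidden premise inside her strange bright sample".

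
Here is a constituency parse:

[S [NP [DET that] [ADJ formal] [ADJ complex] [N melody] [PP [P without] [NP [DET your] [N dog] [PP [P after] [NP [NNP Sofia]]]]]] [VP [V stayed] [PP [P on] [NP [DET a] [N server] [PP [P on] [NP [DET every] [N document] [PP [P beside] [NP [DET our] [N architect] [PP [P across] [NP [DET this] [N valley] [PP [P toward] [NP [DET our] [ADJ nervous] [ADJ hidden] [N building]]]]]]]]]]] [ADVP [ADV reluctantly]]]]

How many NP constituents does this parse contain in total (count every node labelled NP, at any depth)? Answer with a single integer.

8

The NP constituents are: [NP that formal complex melody without your dog after Sofia]; [NP your dog after Sofia]; [NP Sofia]; [NP a server on every document beside our architect across this valley toward our nervous hidden building]; [NP every document beside our architect across this valley toward our nervous hidden building]; [NP our architect across this valley toward our nervous hidden building] …. Total: 8.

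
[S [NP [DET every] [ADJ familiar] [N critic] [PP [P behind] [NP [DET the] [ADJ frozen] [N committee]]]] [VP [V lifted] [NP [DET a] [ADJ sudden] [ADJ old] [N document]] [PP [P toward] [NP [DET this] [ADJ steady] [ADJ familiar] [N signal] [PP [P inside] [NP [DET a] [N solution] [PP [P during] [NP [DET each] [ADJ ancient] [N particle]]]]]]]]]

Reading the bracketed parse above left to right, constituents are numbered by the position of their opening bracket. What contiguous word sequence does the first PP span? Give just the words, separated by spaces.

In left-to-right order the PP constituents are "behind the frozen committee"; "toward this steady familiar signal inside a solution during each ancient particle"; "inside a solution during each ancient particle"; "during each ancient particle". Number 1 is "behind the frozen committee".

behind the frozen committee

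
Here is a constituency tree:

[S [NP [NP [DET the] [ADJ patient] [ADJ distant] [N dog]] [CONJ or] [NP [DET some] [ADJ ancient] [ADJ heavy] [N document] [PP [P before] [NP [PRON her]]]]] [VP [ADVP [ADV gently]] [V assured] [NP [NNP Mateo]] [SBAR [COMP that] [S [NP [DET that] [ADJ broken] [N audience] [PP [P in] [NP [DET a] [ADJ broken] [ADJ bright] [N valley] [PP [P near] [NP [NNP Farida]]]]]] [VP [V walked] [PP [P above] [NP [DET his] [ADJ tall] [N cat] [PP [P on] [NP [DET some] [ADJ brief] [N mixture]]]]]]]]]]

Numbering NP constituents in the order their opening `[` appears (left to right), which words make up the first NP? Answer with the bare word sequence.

the patient distant dog or some ancient heavy document before her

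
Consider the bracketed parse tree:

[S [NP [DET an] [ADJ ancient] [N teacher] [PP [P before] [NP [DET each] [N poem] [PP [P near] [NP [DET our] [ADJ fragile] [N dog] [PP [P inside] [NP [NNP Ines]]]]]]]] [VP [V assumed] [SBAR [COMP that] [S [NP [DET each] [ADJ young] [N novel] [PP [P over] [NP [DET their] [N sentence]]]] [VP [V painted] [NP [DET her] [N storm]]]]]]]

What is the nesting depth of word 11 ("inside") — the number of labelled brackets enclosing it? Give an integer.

8

Path from the root down to the word: S → NP → PP → NP → PP → NP → PP → P. That is 8 enclosing brackets.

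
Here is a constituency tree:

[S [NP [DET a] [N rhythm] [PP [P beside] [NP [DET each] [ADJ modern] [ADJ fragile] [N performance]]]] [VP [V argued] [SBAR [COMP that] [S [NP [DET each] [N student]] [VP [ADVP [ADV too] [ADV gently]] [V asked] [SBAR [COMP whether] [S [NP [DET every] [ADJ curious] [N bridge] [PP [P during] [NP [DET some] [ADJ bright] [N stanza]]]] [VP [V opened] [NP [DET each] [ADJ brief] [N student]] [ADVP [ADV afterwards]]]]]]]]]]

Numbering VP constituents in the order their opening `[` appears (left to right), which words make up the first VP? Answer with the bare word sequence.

argued that each student too gently asked whether every curious bridge during some bright stanza opened each brief student afterwards

Opening `[VP` markers occur at word positions 8, 12, 23; the first of these opens the constituent [VP argued that each student too gently asked whether every curious bridge during some bright stanza opened each brief student afterwards].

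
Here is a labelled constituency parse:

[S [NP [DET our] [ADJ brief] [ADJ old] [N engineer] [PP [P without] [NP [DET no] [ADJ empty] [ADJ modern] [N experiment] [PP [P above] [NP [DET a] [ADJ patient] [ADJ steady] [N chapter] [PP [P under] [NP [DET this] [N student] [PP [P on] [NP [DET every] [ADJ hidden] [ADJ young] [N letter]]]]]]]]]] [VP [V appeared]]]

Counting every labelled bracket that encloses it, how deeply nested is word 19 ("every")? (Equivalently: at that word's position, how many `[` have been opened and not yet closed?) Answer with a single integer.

The word sits inside DET, which is inside NP, inside PP, inside NP, inside PP, inside NP, inside PP, inside NP, inside PP, inside NP, inside S — 11 brackets in all.

11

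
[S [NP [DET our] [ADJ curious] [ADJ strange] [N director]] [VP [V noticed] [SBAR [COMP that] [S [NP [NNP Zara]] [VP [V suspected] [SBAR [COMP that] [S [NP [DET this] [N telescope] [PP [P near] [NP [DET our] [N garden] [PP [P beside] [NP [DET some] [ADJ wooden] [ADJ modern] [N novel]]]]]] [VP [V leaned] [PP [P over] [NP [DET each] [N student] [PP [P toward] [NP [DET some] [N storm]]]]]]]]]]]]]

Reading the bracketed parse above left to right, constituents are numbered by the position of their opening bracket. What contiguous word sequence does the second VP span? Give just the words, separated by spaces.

suspected that this telescope near our garden beside some wooden modern novel leaned over each student toward some storm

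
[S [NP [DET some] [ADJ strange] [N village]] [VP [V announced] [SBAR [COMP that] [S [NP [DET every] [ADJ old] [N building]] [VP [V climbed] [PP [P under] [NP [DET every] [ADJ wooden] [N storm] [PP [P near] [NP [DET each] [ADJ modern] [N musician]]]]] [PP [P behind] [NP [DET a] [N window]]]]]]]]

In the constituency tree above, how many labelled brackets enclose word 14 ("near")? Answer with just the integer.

9

Counting open brackets not yet closed at "near": [S [VP [SBAR [S [VP [PP [NP [PP [P = 9.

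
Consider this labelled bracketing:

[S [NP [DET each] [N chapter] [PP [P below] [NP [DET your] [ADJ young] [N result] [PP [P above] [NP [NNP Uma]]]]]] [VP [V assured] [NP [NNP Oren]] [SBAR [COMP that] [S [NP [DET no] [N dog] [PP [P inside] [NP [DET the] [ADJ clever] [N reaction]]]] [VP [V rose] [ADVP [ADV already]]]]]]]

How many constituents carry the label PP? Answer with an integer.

3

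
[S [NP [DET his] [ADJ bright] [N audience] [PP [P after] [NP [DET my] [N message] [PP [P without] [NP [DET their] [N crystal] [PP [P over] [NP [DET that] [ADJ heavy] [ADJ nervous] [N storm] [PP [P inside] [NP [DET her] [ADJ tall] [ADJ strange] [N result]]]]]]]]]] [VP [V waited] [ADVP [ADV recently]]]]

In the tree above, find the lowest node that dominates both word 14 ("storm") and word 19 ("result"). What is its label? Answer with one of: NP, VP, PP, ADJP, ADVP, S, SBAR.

NP

Both words fall inside [NP that heavy nervous storm inside her tall strange result] (words 11–19), and no smaller constituent contains them both. Label: NP.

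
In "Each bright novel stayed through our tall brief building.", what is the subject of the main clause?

each bright novel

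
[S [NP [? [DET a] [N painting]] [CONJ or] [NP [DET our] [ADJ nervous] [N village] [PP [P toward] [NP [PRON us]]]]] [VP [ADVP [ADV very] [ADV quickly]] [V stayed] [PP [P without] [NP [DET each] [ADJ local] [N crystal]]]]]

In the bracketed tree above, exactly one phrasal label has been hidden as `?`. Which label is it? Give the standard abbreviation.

A constituent whose immediate children are DET 'a', N 'painting' is a noun phrase: NP.

NP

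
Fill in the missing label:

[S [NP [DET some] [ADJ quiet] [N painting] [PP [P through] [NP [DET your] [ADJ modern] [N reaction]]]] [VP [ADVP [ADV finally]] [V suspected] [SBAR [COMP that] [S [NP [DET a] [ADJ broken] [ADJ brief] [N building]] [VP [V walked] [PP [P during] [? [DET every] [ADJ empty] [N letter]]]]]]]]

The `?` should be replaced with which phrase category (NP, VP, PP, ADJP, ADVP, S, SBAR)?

A constituent whose immediate children are DET 'every', ADJ 'empty', N 'letter' is a noun phrase: NP.

NP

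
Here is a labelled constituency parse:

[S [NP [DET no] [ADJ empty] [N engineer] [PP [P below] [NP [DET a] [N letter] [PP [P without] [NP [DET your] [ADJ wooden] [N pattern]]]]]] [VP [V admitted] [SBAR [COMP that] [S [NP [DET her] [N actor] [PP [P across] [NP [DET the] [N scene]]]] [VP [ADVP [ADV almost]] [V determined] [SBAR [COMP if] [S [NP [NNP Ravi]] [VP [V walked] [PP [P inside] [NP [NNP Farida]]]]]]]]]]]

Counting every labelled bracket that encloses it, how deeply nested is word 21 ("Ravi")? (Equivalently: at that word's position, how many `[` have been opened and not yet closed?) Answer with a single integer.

9

The word sits inside NNP, which is inside NP, inside S, inside SBAR, inside VP, inside S, inside SBAR, inside VP, inside S — 9 brackets in all.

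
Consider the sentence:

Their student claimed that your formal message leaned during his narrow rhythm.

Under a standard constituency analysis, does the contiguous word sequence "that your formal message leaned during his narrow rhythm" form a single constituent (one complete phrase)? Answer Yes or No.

Yes

"that your formal message leaned during his narrow rhythm" is exactly the subordinate clause [SBAR that your formal message leaned during his narrow rhythm], a complete constituent.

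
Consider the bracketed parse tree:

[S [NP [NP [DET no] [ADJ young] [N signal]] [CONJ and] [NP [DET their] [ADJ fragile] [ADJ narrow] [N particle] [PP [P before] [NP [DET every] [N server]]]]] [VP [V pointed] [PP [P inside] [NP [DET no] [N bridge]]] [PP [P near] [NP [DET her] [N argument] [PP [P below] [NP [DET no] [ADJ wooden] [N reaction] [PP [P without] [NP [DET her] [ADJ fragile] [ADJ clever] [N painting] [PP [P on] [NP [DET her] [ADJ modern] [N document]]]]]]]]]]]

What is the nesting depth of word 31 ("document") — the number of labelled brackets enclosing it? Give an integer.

11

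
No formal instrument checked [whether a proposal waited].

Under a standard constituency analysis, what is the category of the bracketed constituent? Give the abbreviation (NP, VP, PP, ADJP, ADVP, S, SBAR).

SBAR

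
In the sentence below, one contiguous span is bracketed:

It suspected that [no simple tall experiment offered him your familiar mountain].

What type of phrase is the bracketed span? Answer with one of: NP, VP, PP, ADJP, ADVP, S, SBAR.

S

The bracketed span "no simple tall experiment offered him your familiar mountain" is headed by "offered", making it a clause (S).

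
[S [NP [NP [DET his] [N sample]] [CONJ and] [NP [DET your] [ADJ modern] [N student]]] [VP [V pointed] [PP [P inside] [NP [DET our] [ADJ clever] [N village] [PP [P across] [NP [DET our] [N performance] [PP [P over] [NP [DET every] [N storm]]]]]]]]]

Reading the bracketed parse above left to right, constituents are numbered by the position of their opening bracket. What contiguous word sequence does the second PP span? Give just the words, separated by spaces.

across our performance over every storm

The PP opening brackets appear, in order, over: "inside our clever village across our performance over every storm"; "across our performance over every storm"; "over every storm". The second one spans "across our performance over every storm".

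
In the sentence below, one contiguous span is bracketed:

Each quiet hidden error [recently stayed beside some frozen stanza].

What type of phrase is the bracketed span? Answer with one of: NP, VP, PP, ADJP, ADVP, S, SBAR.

The span is built around the verb "stayed" — a verb phrase (VP).

VP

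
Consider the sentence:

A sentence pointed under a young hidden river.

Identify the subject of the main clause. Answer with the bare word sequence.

The subject of the main clause is the NP immediately before the verb "pointed": "a sentence".

a sentence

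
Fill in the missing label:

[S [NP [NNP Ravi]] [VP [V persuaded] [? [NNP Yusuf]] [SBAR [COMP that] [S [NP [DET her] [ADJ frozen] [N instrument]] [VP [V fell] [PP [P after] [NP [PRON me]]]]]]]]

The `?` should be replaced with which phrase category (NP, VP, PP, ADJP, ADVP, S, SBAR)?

NP

The `?` node immediately contains: NNP 'Yusuf'. That is the internal structure of a noun phrase, so the label is NP.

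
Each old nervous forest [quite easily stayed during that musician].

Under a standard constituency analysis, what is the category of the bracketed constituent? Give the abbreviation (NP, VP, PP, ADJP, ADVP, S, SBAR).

VP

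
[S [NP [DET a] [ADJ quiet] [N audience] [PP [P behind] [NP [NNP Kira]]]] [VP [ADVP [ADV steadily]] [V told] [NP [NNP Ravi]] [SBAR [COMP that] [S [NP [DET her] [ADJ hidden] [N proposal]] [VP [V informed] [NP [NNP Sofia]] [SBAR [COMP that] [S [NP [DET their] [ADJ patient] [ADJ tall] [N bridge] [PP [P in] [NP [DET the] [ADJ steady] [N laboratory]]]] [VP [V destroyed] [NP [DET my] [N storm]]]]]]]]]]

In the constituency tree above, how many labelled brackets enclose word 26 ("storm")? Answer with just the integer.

10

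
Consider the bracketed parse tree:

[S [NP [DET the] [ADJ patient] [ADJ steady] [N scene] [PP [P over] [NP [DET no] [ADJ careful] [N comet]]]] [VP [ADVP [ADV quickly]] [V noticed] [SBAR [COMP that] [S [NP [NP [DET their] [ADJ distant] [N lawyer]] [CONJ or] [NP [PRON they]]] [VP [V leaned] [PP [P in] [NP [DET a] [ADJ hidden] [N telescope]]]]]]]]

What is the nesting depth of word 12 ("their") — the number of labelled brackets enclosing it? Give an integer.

7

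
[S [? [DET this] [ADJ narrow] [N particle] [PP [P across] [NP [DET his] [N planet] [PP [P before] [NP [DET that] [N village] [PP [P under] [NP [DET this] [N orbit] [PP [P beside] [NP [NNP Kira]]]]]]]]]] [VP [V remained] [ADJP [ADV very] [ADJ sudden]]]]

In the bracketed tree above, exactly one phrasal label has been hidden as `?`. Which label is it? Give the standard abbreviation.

NP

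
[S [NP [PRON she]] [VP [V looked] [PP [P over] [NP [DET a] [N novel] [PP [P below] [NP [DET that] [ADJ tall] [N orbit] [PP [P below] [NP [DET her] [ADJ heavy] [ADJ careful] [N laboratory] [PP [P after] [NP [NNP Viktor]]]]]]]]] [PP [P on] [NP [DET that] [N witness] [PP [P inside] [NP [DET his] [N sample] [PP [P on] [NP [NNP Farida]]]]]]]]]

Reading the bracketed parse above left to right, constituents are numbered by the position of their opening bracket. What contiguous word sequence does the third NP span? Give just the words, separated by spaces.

that tall orbit below her heavy careful laboratory after Viktor

Opening `[NP` markers occur at word positions 1, 4, 7, 11, 16, 18, 21, 24; the third of these opens the constituent [NP that tall orbit below her heavy careful laboratory after Viktor].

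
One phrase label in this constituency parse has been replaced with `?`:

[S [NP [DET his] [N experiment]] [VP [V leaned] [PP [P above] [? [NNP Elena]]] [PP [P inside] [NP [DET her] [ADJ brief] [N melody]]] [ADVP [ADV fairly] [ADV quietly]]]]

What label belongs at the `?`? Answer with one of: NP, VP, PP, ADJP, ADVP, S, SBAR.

NP

A constituent whose immediate children are NNP 'Elena' is a noun phrase: NP.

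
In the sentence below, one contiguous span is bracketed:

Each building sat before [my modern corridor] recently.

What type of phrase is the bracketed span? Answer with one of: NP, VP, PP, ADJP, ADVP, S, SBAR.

NP

The bracketed span "my modern corridor" is headed by "corridor", making it a noun phrase (NP).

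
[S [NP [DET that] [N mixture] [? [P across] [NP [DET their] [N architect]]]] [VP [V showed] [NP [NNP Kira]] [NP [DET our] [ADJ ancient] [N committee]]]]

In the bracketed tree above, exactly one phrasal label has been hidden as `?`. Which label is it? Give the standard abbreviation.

PP

Looking at what the `?` directly dominates — P 'across', NP — this is a prepositional phrase (PP).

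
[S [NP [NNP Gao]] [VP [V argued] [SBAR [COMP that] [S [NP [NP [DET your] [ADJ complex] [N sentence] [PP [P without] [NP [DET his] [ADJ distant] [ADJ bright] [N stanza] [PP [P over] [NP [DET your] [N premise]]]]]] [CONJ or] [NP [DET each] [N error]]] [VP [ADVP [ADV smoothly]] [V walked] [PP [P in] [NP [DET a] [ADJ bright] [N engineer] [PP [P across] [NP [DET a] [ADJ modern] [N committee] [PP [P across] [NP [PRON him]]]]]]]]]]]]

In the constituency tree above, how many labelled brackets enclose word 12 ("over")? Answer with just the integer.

The word sits inside P, which is inside PP, inside NP, inside PP, inside NP, inside NP, inside S, inside SBAR, inside VP, inside S — 10 brackets in all.

10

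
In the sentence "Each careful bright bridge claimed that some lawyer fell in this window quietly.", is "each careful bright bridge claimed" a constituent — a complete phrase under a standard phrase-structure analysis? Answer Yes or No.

The sequence begins inside the noun phrase "each careful bright bridge" and ends inside the verb phrase "claimed that some lawyer fell in this window quietly"; it crosses a phrase boundary, so no single node in the tree spans exactly those words.

No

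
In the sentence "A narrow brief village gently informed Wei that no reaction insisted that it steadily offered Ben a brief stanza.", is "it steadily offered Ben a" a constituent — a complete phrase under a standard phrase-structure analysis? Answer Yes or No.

The sequence begins inside the noun phrase "it" and ends inside the verb phrase "steadily offered Ben a brief stanza"; it crosses a phrase boundary, so no single node in the tree spans exactly those words.

No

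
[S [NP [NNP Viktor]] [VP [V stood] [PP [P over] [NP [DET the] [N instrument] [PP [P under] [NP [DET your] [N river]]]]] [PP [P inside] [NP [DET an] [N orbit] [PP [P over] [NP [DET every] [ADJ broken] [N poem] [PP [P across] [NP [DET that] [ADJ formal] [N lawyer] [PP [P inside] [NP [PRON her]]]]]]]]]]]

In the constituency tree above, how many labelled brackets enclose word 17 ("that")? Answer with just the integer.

9

Counting open brackets not yet closed at "that": [S [VP [PP [NP [PP [NP [PP [NP [DET = 9.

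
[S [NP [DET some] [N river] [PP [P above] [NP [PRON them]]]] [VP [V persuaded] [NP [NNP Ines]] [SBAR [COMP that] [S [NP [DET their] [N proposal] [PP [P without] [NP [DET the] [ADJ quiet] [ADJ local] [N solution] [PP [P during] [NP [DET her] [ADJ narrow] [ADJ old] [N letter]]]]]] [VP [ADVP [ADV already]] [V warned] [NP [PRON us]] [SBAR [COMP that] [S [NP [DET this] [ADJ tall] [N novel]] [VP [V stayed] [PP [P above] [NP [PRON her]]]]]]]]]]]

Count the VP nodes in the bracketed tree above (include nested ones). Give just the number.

The VP constituents are: [VP persuaded Ines that their proposal without the quiet local solution during her narrow old letter already warned us that this tall novel stayed above her]; [VP already warned us that this tall novel stayed above her]; [VP stayed above her]. Total: 3.

3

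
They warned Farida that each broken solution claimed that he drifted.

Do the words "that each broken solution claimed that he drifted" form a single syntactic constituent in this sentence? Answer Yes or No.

Yes

The sequence corresponds to a single SBAR node — the subordinate clause "that each broken solution claimed that he drifted".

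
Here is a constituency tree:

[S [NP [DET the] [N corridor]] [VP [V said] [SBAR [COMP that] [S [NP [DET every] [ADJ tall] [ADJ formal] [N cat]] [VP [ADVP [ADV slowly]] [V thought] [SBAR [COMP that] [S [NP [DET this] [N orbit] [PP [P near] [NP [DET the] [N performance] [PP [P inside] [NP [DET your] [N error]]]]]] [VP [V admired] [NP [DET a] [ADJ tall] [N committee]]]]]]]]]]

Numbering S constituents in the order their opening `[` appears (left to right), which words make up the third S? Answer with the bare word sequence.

this orbit near the performance inside your error admired a tall committee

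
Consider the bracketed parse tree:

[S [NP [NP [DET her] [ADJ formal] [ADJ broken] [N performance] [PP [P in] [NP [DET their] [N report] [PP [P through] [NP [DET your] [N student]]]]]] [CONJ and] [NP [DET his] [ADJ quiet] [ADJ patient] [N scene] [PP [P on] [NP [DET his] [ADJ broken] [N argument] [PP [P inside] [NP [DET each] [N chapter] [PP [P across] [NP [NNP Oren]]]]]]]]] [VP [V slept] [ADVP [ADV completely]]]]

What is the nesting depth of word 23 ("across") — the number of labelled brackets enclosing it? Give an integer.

9

Path from the root down to the word: S → NP → NP → PP → NP → PP → NP → PP → P. That is 9 enclosing brackets.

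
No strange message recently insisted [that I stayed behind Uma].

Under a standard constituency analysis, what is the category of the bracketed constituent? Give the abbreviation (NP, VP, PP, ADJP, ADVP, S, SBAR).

The bracketed span "that I stayed behind Uma" is headed by "that", making it a subordinate clause (SBAR).

SBAR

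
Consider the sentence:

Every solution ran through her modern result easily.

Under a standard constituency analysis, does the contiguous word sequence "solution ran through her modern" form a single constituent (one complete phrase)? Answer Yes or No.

No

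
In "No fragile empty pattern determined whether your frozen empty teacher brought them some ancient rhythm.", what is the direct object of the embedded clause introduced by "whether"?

some ancient rhythm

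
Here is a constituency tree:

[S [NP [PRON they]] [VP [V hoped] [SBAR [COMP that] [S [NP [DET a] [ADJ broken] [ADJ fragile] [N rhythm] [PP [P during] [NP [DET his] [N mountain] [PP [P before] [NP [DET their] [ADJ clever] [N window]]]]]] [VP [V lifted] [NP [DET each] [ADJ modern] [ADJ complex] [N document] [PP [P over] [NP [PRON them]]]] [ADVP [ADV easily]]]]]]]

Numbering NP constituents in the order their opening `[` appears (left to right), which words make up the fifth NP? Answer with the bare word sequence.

each modern complex document over them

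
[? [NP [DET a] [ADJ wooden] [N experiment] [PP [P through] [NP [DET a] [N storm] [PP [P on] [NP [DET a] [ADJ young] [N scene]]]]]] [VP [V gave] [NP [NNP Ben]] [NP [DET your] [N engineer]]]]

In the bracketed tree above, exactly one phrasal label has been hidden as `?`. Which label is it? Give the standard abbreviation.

Looking at what the `?` directly dominates — NP, VP — this is a clause (S).

S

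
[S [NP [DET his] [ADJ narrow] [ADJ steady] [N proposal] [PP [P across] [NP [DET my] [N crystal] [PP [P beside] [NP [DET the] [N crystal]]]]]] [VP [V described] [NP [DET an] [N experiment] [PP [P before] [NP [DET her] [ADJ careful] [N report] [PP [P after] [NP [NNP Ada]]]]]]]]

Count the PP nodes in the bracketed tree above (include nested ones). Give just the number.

Listing each PP by its span: [PP across my crystal beside the crystal]; [PP beside the crystal]; [PP before her careful report after Ada]; [PP after Ada] — that makes 4.

4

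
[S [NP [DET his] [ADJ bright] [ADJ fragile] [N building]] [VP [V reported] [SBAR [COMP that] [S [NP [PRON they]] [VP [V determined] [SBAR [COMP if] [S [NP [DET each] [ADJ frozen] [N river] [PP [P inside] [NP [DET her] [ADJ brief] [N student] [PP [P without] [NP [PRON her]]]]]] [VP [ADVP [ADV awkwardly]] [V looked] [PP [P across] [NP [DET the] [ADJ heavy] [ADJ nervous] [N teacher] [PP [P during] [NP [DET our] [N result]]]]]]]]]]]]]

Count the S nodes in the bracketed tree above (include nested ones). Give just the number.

3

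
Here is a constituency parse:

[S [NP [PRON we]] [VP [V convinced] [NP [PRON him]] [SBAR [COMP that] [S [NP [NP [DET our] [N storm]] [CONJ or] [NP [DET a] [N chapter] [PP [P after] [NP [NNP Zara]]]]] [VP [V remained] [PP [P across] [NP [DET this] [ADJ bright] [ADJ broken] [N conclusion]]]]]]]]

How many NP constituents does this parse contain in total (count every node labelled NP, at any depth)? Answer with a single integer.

The NP constituents are: [NP we]; [NP him]; [NP our storm or a chapter after Zara]; [NP our storm]; [NP a chapter after Zara]; [NP Zara] …. Total: 7.

7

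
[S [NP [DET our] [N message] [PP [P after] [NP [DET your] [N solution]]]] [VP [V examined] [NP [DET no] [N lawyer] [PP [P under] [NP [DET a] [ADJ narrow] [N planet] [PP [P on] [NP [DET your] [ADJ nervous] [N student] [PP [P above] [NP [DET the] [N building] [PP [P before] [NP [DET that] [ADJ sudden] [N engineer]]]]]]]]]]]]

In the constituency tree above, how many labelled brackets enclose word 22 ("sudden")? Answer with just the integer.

The word sits inside ADJ, which is inside NP, inside PP, inside NP, inside PP, inside NP, inside PP, inside NP, inside PP, inside NP, inside VP, inside S — 12 brackets in all.

12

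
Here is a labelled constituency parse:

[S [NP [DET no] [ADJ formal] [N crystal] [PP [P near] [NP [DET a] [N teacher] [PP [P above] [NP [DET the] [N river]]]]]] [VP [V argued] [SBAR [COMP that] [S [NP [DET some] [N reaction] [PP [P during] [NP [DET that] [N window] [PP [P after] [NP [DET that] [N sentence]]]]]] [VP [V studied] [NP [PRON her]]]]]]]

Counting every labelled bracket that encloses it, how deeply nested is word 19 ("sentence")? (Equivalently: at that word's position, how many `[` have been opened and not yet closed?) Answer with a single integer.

Counting open brackets not yet closed at "sentence": [S [VP [SBAR [S [NP [PP [NP [PP [NP [N = 10.

10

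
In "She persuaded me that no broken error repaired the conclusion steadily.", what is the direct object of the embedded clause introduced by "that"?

the conclusion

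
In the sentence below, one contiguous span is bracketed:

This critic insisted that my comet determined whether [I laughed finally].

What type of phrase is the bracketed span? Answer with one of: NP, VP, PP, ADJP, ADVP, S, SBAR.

S

The bracketed span "I laughed finally" is headed by "laughed", making it a clause (S).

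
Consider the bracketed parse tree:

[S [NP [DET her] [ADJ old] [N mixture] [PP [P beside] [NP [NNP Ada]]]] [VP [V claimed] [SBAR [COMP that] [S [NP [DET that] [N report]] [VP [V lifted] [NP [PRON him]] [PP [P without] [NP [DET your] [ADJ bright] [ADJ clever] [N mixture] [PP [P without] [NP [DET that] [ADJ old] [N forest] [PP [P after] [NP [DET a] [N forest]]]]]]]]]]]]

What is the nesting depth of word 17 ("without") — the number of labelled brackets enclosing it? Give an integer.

9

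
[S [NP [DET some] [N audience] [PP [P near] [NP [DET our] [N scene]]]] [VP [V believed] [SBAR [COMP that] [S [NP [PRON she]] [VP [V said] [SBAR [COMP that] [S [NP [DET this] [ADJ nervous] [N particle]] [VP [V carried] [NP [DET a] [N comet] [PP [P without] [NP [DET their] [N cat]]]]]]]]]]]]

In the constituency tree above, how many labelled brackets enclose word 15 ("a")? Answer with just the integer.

10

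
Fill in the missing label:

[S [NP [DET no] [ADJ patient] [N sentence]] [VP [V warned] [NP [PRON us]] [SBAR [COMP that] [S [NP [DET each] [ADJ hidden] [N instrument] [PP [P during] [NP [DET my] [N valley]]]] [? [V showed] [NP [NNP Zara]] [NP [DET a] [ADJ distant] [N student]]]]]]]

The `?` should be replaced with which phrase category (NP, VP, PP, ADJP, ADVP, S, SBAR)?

VP

Looking at what the `?` directly dominates — V 'showed', NP, NP — this is a verb phrase (VP).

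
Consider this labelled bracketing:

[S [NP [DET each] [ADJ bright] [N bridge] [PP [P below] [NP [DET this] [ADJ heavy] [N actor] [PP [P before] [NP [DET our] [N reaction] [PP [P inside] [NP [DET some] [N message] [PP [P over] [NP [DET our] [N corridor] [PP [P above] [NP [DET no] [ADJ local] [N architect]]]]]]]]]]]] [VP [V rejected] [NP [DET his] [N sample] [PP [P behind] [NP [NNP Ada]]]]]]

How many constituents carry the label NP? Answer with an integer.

8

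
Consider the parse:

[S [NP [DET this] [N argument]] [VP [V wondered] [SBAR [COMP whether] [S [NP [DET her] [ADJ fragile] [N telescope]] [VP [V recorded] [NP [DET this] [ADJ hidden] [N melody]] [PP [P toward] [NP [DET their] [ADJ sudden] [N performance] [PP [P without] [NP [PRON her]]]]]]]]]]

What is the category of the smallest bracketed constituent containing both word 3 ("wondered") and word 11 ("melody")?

Word 3 lies under S → VP → V; word 11 lies under S → VP → SBAR → S → VP → NP → N. The lowest shared node is the VP.

VP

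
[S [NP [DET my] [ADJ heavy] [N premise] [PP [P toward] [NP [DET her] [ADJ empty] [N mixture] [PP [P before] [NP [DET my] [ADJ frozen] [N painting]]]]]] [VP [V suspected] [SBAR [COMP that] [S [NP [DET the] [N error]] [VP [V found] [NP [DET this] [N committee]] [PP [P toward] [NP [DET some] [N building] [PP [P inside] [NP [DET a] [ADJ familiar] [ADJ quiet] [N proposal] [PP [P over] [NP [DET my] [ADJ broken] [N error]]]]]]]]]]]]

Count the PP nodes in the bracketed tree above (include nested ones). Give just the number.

5

Scanning left to right, an opening `[PP` appears at word positions 4, 8, 19, 22, 27 — 5 in total.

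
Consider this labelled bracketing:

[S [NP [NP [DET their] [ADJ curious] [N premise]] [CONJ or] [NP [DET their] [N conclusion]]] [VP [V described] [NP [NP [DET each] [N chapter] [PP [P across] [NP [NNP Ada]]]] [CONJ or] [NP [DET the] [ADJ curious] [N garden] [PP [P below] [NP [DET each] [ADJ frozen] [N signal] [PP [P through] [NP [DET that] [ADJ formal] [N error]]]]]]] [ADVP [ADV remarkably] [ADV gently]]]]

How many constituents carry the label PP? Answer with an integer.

3

Listing each PP by its span: [PP across Ada]; [PP below each frozen signal through that formal error]; [PP through that formal error] — that makes 3.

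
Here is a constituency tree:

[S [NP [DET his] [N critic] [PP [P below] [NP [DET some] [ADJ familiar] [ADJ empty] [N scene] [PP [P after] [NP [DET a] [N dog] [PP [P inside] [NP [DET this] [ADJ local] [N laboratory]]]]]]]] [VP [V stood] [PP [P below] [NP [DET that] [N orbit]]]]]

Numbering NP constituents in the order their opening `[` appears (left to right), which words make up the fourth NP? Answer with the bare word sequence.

In left-to-right order the NP constituents are "his critic below some familiar empty scene after a dog inside this local laboratory"; "some familiar empty scene after a dog inside this local laboratory"; "a dog inside this local laboratory"; "this local laboratory"; "that orbit". Number 4 is "this local laboratory".

this local laboratory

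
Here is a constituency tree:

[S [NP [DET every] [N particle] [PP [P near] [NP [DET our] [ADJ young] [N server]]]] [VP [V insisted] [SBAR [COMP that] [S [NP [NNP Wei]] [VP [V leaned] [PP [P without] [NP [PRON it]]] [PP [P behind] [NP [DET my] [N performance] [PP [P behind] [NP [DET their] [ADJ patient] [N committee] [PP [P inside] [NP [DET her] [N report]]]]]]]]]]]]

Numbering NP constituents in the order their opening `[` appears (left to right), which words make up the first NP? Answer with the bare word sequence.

every particle near our young server

In left-to-right order the NP constituents are "every particle near our young server"; "our young server"; "Wei"; "it"; "my performance behind their patient committee inside her report"; "their patient committee inside her report"; "her report". Number 1 is "every particle near our young server".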